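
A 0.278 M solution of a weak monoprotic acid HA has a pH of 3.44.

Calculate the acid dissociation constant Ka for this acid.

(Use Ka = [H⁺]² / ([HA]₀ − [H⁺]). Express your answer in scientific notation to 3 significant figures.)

[H⁺] = 10^(−pH) = 10^(−3.44) = 3.631e-04 M. For HA ⇌ H⁺ + A⁻, Ka = [H⁺][A⁻]/[HA] = [H⁺]² / ([HA]₀ − [H⁺]) = (3.631e-04)² / (0.278 − 3.631e-04) = 4.75e-07.

K_a = 4.75e-07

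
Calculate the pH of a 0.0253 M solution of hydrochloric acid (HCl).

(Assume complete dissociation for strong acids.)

[H⁺] = 0.0253 M for strong acid. pH = -log[H⁺] = -log(0.0253)

pH = 1.60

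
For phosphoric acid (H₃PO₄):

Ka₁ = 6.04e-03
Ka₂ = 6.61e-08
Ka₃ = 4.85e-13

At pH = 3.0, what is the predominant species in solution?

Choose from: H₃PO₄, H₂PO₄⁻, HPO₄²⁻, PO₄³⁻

pKa₁ = 2.22, pKa₂ = 7.18, pKa₃ = 12.31. For a polyprotic acid the predominant species crosses at each pKa: below pKa_n the protonated form dominates, above it the deprotonated form does. At pH = 3.0, the predominant species is H₂PO₄⁻.

H₂PO₄⁻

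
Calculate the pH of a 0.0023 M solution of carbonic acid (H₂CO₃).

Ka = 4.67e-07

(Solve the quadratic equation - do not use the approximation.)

x² + Ka×x - Ka×C = 0. Using quadratic formula: [H⁺] = 3.2541e-05

pH = 4.49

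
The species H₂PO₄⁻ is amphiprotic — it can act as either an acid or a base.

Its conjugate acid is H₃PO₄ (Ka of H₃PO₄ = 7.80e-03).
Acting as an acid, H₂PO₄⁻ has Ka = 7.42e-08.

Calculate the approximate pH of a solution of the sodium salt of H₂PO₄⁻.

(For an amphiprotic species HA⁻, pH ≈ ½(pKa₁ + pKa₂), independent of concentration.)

pKa₁ = -log(7.80e-03) = 2.11; pKa₂ = -log(7.42e-08) = 7.13. For an amphiprotic species, pH ≈ ½(pKa₁ + pKa₂) = ½(2.11 + 7.13) = 4.62.

pH = 4.62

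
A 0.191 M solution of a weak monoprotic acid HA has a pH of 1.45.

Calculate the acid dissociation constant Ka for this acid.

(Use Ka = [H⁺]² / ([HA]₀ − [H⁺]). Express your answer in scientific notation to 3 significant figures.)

[H⁺] = 10^(−pH) = 10^(−1.45) = 3.548e-02 M. For HA ⇌ H⁺ + A⁻, Ka = [H⁺][A⁻]/[HA] = [H⁺]² / ([HA]₀ − [H⁺]) = (3.548e-02)² / (0.191 − 3.548e-02) = 8.10e-03.

K_a = 8.10e-03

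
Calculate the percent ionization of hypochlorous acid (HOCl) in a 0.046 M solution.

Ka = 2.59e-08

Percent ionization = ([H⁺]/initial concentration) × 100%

Using Ka equilibrium: x² + Ka×x - Ka×C = 0. Solving: [H⁺] = 3.4504e-05. Percent = (3.4504e-05/0.046) × 100

Percent ionization = 0.075%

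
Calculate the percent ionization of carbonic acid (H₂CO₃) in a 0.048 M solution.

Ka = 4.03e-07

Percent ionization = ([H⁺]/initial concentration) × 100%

Using Ka equilibrium: x² + Ka×x - Ka×C = 0. Solving: [H⁺] = 1.3888e-04. Percent = (1.3888e-04/0.048) × 100

Percent ionization = 0.289%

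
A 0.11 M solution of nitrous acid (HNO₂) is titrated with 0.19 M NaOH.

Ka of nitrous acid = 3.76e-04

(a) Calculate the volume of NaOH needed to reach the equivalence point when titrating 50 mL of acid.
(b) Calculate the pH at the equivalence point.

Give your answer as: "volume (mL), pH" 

moles acid = 0.11 × 50/1000 = 0.0055 mol; V_base = moles/0.19 × 1000 = 28.9 mL. At equivalence only the conjugate base is present: [A⁻] = 0.0055/0.079 = 6.9667e-02 M. Kb = Kw/Ka = 2.66e-11; [OH⁻] = √(Kb × [A⁻]) = 1.3612e-06; pOH = 5.87; pH = 14 - pOH = 8.13.

V = 28.9 mL, pH = 8.13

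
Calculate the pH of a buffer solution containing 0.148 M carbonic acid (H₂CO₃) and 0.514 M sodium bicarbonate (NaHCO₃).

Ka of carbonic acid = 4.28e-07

pKa = -log(4.28e-07) = 6.37. pH = pKa + log([A⁻]/[HA]) = 6.37 + log(0.514/0.148)

pH = 6.91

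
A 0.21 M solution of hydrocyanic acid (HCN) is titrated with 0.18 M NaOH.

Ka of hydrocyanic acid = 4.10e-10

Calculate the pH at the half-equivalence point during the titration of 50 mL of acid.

At half-equivalence [HA] = [A⁻], so Henderson-Hasselbalch gives pH = pKa = -log(4.10e-10) = 9.39.

pH = pKa = 9.39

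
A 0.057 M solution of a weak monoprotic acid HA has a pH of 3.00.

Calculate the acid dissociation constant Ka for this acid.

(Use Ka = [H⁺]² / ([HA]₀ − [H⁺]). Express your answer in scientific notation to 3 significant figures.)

[H⁺] = 10^(−pH) = 10^(−3.00) = 1.000e-03 M. For HA ⇌ H⁺ + A⁻, Ka = [H⁺][A⁻]/[HA] = [H⁺]² / ([HA]₀ − [H⁺]) = (1.000e-03)² / (0.057 − 1.000e-03) = 1.79e-05.

K_a = 1.79e-05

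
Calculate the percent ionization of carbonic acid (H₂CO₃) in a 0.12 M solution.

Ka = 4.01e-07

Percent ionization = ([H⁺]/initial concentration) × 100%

Using Ka equilibrium: x² + Ka×x - Ka×C = 0. Solving: [H⁺] = 2.1916e-04. Percent = (2.1916e-04/0.12) × 100

Percent ionization = 0.183%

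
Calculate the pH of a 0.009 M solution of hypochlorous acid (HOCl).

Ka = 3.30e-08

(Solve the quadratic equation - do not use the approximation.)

x² + Ka×x - Ka×C = 0. Using quadratic formula: [H⁺] = 1.7217e-05

pH = 4.76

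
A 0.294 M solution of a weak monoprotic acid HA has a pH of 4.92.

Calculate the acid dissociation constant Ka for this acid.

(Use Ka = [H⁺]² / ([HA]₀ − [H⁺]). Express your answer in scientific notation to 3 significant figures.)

[H⁺] = 10^(−pH) = 10^(−4.92) = 1.202e-05 M. For HA ⇌ H⁺ + A⁻, Ka = [H⁺][A⁻]/[HA] = [H⁺]² / ([HA]₀ − [H⁺]) = (1.202e-05)² / (0.294 − 1.202e-05) = 4.92e-10.

K_a = 4.92e-10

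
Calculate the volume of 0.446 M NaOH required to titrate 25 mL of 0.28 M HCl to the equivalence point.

At equivalence: moles acid = moles base. moles HCl = 0.28 × 25/1000 = 0.007 mol. V_base = moles / 0.446 × 1000 = 15.7 mL.

V_{base} = 15.7 mL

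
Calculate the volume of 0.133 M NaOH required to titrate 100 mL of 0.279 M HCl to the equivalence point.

At equivalence: moles acid = moles base. moles HCl = 0.279 × 100/1000 = 0.0279 mol. V_base = moles / 0.133 × 1000 = 209.8 mL.

V_{base} = 209.8 mL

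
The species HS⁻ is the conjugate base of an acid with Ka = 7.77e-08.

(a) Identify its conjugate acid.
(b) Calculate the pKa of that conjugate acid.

(a) The conjugate acid is formed by adding one H⁺ to HS⁻, giving H₂S. (b) pKa = -log(Ka) = -log(7.77e-08) = 7.11.

Conjugate acid: H₂S; pK_a = 7.11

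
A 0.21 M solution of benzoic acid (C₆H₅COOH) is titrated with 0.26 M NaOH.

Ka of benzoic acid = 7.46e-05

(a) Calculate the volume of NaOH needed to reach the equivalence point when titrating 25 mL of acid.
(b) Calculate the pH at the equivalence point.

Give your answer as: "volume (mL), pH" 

moles acid = 0.21 × 25/1000 = 0.00525 mol; V_base = moles/0.26 × 1000 = 20.2 mL. At equivalence only the conjugate base is present: [A⁻] = 0.00525/0.045 = 1.1617e-01 M. Kb = Kw/Ka = 1.34e-10; [OH⁻] = √(Kb × [A⁻]) = 3.9462e-06; pOH = 5.40; pH = 14 - pOH = 8.60.

V = 20.2 mL, pH = 8.60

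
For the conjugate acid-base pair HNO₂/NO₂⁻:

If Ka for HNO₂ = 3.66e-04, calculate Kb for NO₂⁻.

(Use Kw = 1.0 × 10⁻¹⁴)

For a conjugate pair Ka × Kb = Kw, so Kb = Kw/Ka = 1.0 × 10⁻¹⁴ / 3.66e-04 = 2.73e-11.

K_b = 2.73e-11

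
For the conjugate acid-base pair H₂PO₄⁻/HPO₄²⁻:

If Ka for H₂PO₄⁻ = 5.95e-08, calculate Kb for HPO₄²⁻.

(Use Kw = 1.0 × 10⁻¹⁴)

For a conjugate pair Ka × Kb = Kw, so Kb = Kw/Ka = 1.0 × 10⁻¹⁴ / 5.95e-08 = 1.68e-07.

K_b = 1.68e-07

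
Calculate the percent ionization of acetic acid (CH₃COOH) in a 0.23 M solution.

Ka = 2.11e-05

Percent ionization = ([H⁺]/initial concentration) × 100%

Using Ka equilibrium: x² + Ka×x - Ka×C = 0. Solving: [H⁺] = 2.1924e-03. Percent = (2.1924e-03/0.23) × 100

Percent ionization = 0.953%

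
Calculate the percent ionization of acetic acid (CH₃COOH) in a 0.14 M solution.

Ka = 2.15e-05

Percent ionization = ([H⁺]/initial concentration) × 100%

Using Ka equilibrium: x² + Ka×x - Ka×C = 0. Solving: [H⁺] = 1.7242e-03. Percent = (1.7242e-03/0.14) × 100

Percent ionization = 1.23%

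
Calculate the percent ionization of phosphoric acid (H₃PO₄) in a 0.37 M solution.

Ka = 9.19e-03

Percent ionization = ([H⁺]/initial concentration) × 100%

Using Ka equilibrium: x² + Ka×x - Ka×C = 0. Solving: [H⁺] = 5.3898e-02. Percent = (5.3898e-02/0.37) × 100

Percent ionization = 14.6%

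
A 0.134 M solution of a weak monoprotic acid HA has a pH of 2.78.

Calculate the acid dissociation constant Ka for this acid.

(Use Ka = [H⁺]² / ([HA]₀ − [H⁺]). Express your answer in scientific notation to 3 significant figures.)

[H⁺] = 10^(−pH) = 10^(−2.78) = 1.660e-03 M. For HA ⇌ H⁺ + A⁻, Ka = [H⁺][A⁻]/[HA] = [H⁺]² / ([HA]₀ − [H⁺]) = (1.660e-03)² / (0.134 − 1.660e-03) = 2.08e-05.

K_a = 2.08e-05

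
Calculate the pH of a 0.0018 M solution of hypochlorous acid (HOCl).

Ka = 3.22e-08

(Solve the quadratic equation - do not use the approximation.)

x² + Ka×x - Ka×C = 0. Using quadratic formula: [H⁺] = 7.5971e-06

pH = 5.12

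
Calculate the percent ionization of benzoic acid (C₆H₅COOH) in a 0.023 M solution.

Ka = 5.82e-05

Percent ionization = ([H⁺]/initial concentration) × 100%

Using Ka equilibrium: x² + Ka×x - Ka×C = 0. Solving: [H⁺] = 1.1282e-03. Percent = (1.1282e-03/0.023) × 100

Percent ionization = 4.91%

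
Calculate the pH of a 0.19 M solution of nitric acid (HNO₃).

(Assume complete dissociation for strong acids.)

[H⁺] = 0.19 M for strong acid. pH = -log[H⁺] = -log(0.19)

pH = 0.72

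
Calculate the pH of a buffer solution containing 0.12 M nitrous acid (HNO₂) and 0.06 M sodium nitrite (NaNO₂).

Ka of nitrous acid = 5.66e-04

pKa = -log(5.66e-04) = 3.25. pH = pKa + log([A⁻]/[HA]) = 3.25 + log(0.06/0.12)

pH = 2.95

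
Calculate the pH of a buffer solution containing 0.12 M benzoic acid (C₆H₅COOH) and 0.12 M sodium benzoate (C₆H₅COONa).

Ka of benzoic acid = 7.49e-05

pKa = -log(7.49e-05) = 4.13. pH = pKa + log([A⁻]/[HA]) = 4.13 + log(0.12/0.12)

pH = 4.13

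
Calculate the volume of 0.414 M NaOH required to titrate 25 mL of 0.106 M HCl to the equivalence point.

At equivalence: moles acid = moles base. moles HCl = 0.106 × 25/1000 = 0.00265 mol. V_base = moles / 0.414 × 1000 = 6.4 mL.

V_{base} = 6.4 mL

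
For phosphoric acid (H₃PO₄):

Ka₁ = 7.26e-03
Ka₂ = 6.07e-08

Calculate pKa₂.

pKa₂ = -log(Ka₂) = -log(6.07e-08) = 7.22.

pK_{a2} = 7.22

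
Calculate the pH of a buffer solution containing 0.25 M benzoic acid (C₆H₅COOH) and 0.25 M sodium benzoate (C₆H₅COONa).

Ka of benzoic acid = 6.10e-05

pKa = -log(6.10e-05) = 4.21. pH = pKa + log([A⁻]/[HA]) = 4.21 + log(0.25/0.25)

pH = 4.21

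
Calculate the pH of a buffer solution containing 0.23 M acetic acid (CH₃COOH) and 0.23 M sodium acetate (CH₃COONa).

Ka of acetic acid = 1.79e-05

pKa = -log(1.79e-05) = 4.75. pH = pKa + log([A⁻]/[HA]) = 4.75 + log(0.23/0.23)

pH = 4.75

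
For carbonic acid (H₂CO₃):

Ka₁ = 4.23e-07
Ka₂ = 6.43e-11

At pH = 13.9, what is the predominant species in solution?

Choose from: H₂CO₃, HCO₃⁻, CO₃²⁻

pKa₁ = 6.37, pKa₂ = 10.19. For a polyprotic acid the predominant species crosses at each pKa: below pKa_n the protonated form dominates, above it the deprotonated form does. At pH = 13.9, the predominant species is CO₃²⁻.

CO₃²⁻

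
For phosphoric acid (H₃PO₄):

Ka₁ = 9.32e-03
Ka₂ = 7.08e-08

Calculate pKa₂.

pKa₂ = -log(Ka₂) = -log(7.08e-08) = 7.15.

pK_{a2} = 7.15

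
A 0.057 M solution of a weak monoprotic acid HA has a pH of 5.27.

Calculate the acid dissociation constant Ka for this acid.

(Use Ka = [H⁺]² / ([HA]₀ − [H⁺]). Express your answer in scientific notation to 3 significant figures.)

[H⁺] = 10^(−pH) = 10^(−5.27) = 5.370e-06 M. For HA ⇌ H⁺ + A⁻, Ka = [H⁺][A⁻]/[HA] = [H⁺]² / ([HA]₀ − [H⁺]) = (5.370e-06)² / (0.057 − 5.370e-06) = 5.06e-10.

K_a = 5.06e-10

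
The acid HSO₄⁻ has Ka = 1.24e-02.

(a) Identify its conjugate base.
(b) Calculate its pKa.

(a) The conjugate base is formed by removing one H⁺ from HSO₄⁻, giving SO₄²⁻. (b) pKa = -log(Ka) = -log(1.24e-02) = 1.91.

Conjugate base: SO₄²⁻; pK_a = 1.91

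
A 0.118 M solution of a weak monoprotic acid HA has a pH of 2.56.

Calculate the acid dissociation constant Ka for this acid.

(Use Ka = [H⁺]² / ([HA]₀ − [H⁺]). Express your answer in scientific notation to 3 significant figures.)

[H⁺] = 10^(−pH) = 10^(−2.56) = 2.754e-03 M. For HA ⇌ H⁺ + A⁻, Ka = [H⁺][A⁻]/[HA] = [H⁺]² / ([HA]₀ − [H⁺]) = (2.754e-03)² / (0.118 − 2.754e-03) = 6.58e-05.

K_a = 6.58e-05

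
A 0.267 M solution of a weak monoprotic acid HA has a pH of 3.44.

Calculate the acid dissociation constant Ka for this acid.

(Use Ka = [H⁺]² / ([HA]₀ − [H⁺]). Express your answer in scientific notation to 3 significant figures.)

[H⁺] = 10^(−pH) = 10^(−3.44) = 3.631e-04 M. For HA ⇌ H⁺ + A⁻, Ka = [H⁺][A⁻]/[HA] = [H⁺]² / ([HA]₀ − [H⁺]) = (3.631e-04)² / (0.267 − 3.631e-04) = 4.94e-07.

K_a = 4.94e-07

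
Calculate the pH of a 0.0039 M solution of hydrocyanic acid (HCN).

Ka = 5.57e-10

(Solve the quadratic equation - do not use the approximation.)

x² + Ka×x - Ka×C = 0. Using quadratic formula: [H⁺] = 1.4736e-06

pH = 5.83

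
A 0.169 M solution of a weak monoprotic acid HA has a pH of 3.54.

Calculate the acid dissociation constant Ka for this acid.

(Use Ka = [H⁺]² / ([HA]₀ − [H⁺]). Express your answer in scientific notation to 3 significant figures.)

[H⁺] = 10^(−pH) = 10^(−3.54) = 2.884e-04 M. For HA ⇌ H⁺ + A⁻, Ka = [H⁺][A⁻]/[HA] = [H⁺]² / ([HA]₀ − [H⁺]) = (2.884e-04)² / (0.169 − 2.884e-04) = 4.93e-07.

K_a = 4.93e-07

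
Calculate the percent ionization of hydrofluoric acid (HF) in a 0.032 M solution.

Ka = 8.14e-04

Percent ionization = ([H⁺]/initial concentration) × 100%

Using Ka equilibrium: x² + Ka×x - Ka×C = 0. Solving: [H⁺] = 4.7129e-03. Percent = (4.7129e-03/0.032) × 100

Percent ionization = 14.7%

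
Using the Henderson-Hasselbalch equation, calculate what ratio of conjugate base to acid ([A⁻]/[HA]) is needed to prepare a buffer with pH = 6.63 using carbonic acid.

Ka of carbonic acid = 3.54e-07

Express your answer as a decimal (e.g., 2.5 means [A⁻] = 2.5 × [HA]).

pKa = -log(3.54e-07) = 6.4510. pH = pKa + log([A⁻]/[HA]), so log([A⁻]/[HA]) = pH − pKa = 6.63 − 6.4510 = 0.1790. [A⁻]/[HA] = 10^(0.1790) = 1.51

[A⁻]/[HA] = 1.51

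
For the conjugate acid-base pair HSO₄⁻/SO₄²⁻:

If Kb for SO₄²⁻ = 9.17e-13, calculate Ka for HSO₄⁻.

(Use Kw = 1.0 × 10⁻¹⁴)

For a conjugate pair Ka × Kb = Kw, so Ka = Kw/Kb = 1.0 × 10⁻¹⁴ / 9.17e-13 = 1.09e-02.

K_a = 1.09e-02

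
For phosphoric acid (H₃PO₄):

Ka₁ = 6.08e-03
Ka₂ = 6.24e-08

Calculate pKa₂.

pKa₂ = -log(Ka₂) = -log(6.24e-08) = 7.20.

pK_{a2} = 7.20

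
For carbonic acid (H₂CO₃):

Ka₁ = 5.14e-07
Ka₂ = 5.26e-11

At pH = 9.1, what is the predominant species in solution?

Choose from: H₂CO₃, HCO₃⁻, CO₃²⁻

pKa₁ = 6.29, pKa₂ = 10.28. For a polyprotic acid the predominant species crosses at each pKa: below pKa_n the protonated form dominates, above it the deprotonated form does. At pH = 9.1, the predominant species is HCO₃⁻.

HCO₃⁻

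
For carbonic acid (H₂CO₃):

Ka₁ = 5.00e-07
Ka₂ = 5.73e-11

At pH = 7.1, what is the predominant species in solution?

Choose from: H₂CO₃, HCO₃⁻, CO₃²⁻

pKa₁ = 6.30, pKa₂ = 10.24. For a polyprotic acid the predominant species crosses at each pKa: below pKa_n the protonated form dominates, above it the deprotonated form does. At pH = 7.1, the predominant species is HCO₃⁻.

HCO₃⁻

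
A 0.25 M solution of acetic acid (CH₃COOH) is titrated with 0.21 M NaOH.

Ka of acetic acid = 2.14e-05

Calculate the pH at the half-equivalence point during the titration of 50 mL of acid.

At half-equivalence [HA] = [A⁻], so Henderson-Hasselbalch gives pH = pKa = -log(2.14e-05) = 4.67.

pH = pKa = 4.67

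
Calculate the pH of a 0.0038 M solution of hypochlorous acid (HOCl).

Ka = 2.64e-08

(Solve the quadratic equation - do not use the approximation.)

x² + Ka×x - Ka×C = 0. Using quadratic formula: [H⁺] = 1.0003e-05

pH = 5.00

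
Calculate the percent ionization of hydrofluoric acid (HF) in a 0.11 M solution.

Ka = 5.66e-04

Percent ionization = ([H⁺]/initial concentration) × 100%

Using Ka equilibrium: x² + Ka×x - Ka×C = 0. Solving: [H⁺] = 7.6126e-03. Percent = (7.6126e-03/0.11) × 100

Percent ionization = 6.92%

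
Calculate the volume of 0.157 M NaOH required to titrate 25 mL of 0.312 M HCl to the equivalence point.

At equivalence: moles acid = moles base. moles HCl = 0.312 × 25/1000 = 0.0078 mol. V_base = moles / 0.157 × 1000 = 49.7 mL.

V_{base} = 49.7 mL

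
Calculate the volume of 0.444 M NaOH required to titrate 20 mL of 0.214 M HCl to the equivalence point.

At equivalence: moles acid = moles base. moles HCl = 0.214 × 20/1000 = 0.00428 mol. V_base = moles / 0.444 × 1000 = 9.6 mL.

V_{base} = 9.6 mL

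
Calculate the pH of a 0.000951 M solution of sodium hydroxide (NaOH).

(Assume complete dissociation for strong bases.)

[OH⁻] = 0.000951 M for strong base. pOH = -log[OH⁻] = 3.02, pH = 14 - pOH

pH = 10.98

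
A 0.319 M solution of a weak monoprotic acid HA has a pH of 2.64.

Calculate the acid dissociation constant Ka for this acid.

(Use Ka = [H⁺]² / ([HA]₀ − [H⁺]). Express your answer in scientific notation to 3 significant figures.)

[H⁺] = 10^(−pH) = 10^(−2.64) = 2.291e-03 M. For HA ⇌ H⁺ + A⁻, Ka = [H⁺][A⁻]/[HA] = [H⁺]² / ([HA]₀ − [H⁺]) = (2.291e-03)² / (0.319 − 2.291e-03) = 1.66e-05.

K_a = 1.66e-05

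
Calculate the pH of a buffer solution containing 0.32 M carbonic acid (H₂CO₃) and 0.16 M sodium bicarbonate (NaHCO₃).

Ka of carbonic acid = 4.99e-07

pKa = -log(4.99e-07) = 6.30. pH = pKa + log([A⁻]/[HA]) = 6.30 + log(0.16/0.32)

pH = 6.00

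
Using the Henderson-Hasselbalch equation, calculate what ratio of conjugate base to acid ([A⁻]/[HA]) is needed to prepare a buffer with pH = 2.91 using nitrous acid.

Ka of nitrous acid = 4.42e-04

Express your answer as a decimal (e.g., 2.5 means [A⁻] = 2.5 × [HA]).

pKa = -log(4.42e-04) = 3.3546. pH = pKa + log([A⁻]/[HA]), so log([A⁻]/[HA]) = pH − pKa = 2.91 − 3.3546 = -0.4446. [A⁻]/[HA] = 10^(-0.4446) = 0.359

[A⁻]/[HA] = 0.359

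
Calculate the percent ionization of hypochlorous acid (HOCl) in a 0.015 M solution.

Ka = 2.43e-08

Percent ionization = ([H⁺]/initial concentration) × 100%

Using Ka equilibrium: x² + Ka×x - Ka×C = 0. Solving: [H⁺] = 1.9080e-05. Percent = (1.9080e-05/0.015) × 100

Percent ionization = 0.127%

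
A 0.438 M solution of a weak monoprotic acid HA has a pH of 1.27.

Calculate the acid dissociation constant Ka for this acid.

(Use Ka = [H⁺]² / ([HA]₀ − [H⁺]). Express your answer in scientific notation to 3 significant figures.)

[H⁺] = 10^(−pH) = 10^(−1.27) = 5.370e-02 M. For HA ⇌ H⁺ + A⁻, Ka = [H⁺][A⁻]/[HA] = [H⁺]² / ([HA]₀ − [H⁺]) = (5.370e-02)² / (0.438 − 5.370e-02) = 7.50e-03.

K_a = 7.50e-03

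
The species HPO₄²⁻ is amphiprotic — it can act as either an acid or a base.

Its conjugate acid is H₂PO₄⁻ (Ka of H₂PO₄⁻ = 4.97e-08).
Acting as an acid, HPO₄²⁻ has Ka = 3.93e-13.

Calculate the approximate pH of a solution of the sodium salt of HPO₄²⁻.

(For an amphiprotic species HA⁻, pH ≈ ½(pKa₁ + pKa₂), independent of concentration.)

pKa₁ = -log(4.97e-08) = 7.30; pKa₂ = -log(3.93e-13) = 12.41. For an amphiprotic species, pH ≈ ½(pKa₁ + pKa₂) = ½(7.30 + 12.41) = 9.85.

pH = 9.85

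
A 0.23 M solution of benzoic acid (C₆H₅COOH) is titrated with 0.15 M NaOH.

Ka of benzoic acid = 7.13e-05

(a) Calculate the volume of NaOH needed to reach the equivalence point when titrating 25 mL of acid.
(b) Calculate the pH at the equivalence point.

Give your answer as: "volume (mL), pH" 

moles acid = 0.23 × 25/1000 = 0.00575 mol; V_base = moles/0.15 × 1000 = 38.3 mL. At equivalence only the conjugate base is present: [A⁻] = 0.00575/0.063 = 9.0789e-02 M. Kb = Kw/Ka = 1.40e-10; [OH⁻] = √(Kb × [A⁻]) = 3.5684e-06; pOH = 5.45; pH = 14 - pOH = 8.55.

V = 38.3 mL, pH = 8.55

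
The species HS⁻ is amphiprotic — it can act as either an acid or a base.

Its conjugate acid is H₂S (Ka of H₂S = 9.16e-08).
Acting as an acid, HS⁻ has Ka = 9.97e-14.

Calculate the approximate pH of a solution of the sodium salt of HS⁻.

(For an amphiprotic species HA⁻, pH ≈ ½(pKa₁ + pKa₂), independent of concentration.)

pKa₁ = -log(9.16e-08) = 7.04; pKa₂ = -log(9.97e-14) = 13.00. For an amphiprotic species, pH ≈ ½(pKa₁ + pKa₂) = ½(7.04 + 13.00) = 10.02.

pH = 10.02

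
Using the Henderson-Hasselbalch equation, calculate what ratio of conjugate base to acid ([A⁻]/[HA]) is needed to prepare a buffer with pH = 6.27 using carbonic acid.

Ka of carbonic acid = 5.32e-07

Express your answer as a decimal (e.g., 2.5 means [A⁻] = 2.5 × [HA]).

pKa = -log(5.32e-07) = 6.2741. pH = pKa + log([A⁻]/[HA]), so log([A⁻]/[HA]) = pH − pKa = 6.27 − 6.2741 = -0.0041. [A⁻]/[HA] = 10^(-0.0041) = 0.991

[A⁻]/[HA] = 0.991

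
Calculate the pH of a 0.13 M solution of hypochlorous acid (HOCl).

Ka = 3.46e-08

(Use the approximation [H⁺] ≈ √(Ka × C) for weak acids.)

[H⁺] = √(Ka × C) = √(3.46e-08 × 0.13) = 6.7067e-05. pH = -log(6.7067e-05)

pH = 4.17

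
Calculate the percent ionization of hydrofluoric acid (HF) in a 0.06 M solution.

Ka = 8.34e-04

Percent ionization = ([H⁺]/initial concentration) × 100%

Using Ka equilibrium: x² + Ka×x - Ka×C = 0. Solving: [H⁺] = 6.6692e-03. Percent = (6.6692e-03/0.06) × 100

Percent ionization = 11.1%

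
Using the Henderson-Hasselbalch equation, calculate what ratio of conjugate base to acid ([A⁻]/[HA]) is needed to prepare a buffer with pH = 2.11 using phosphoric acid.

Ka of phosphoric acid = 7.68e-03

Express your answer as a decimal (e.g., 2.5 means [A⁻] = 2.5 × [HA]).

pKa = -log(7.68e-03) = 2.1146. pH = pKa + log([A⁻]/[HA]), so log([A⁻]/[HA]) = pH − pKa = 2.11 − 2.1146 = -0.0046. [A⁻]/[HA] = 10^(-0.0046) = 0.989

[A⁻]/[HA] = 0.989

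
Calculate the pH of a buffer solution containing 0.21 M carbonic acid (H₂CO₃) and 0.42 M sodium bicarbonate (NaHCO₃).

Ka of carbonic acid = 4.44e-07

pKa = -log(4.44e-07) = 6.35. pH = pKa + log([A⁻]/[HA]) = 6.35 + log(0.42/0.21)

pH = 6.65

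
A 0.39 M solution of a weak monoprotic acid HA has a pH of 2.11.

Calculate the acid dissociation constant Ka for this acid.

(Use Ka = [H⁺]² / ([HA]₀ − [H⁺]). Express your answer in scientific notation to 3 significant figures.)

[H⁺] = 10^(−pH) = 10^(−2.11) = 7.762e-03 M. For HA ⇌ H⁺ + A⁻, Ka = [H⁺][A⁻]/[HA] = [H⁺]² / ([HA]₀ − [H⁺]) = (7.762e-03)² / (0.39 − 7.762e-03) = 1.58e-04.

K_a = 1.58e-04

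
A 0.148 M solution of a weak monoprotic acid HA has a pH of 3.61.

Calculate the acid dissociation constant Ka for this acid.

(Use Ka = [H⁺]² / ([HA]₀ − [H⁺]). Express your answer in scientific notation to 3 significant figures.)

[H⁺] = 10^(−pH) = 10^(−3.61) = 2.455e-04 M. For HA ⇌ H⁺ + A⁻, Ka = [H⁺][A⁻]/[HA] = [H⁺]² / ([HA]₀ − [H⁺]) = (2.455e-04)² / (0.148 − 2.455e-04) = 4.08e-07.

K_a = 4.08e-07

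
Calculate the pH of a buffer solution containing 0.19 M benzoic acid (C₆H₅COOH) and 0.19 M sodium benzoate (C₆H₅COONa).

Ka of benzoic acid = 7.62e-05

pKa = -log(7.62e-05) = 4.12. pH = pKa + log([A⁻]/[HA]) = 4.12 + log(0.19/0.19)

pH = 4.12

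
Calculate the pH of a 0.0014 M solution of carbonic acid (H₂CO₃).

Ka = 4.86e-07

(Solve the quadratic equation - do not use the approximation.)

x² + Ka×x - Ka×C = 0. Using quadratic formula: [H⁺] = 2.5843e-05

pH = 4.59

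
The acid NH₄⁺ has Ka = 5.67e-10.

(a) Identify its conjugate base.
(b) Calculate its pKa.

(a) The conjugate base is formed by removing one H⁺ from NH₄⁺, giving NH₃. (b) pKa = -log(Ka) = -log(5.67e-10) = 9.25.

Conjugate base: NH₃; pK_a = 9.25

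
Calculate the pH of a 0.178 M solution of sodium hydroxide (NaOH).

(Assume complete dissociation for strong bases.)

[OH⁻] = 0.178 M for strong base. pOH = -log[OH⁻] = 0.75, pH = 14 - pOH

pH = 13.25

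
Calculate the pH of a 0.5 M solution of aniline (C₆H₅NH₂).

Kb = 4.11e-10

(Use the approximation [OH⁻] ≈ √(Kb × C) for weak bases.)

[OH⁻] = √(Kb × C) = √(4.11e-10 × 0.5) = 1.4335e-05. pOH = 4.84, pH = 14 - pOH

pH = 9.16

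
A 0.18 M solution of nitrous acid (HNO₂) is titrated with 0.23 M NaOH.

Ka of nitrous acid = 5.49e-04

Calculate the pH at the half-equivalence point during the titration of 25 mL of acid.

At half-equivalence [HA] = [A⁻], so Henderson-Hasselbalch gives pH = pKa = -log(5.49e-04) = 3.26.

pH = pKa = 3.26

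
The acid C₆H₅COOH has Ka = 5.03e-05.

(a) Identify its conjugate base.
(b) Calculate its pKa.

(a) The conjugate base is formed by removing one H⁺ from C₆H₅COOH, giving C₆H₅COO⁻. (b) pKa = -log(Ka) = -log(5.03e-05) = 4.30.

Conjugate base: C₆H₅COO⁻; pK_a = 4.30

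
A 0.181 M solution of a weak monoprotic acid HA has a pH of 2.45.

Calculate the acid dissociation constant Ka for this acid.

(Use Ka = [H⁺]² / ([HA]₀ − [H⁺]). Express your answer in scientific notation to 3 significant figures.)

[H⁺] = 10^(−pH) = 10^(−2.45) = 3.548e-03 M. For HA ⇌ H⁺ + A⁻, Ka = [H⁺][A⁻]/[HA] = [H⁺]² / ([HA]₀ − [H⁺]) = (3.548e-03)² / (0.181 − 3.548e-03) = 7.09e-05.

K_a = 7.09e-05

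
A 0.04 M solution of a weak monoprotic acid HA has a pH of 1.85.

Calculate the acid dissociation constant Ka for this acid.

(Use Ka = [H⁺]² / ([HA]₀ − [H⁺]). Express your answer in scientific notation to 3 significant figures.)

[H⁺] = 10^(−pH) = 10^(−1.85) = 1.413e-02 M. For HA ⇌ H⁺ + A⁻, Ka = [H⁺][A⁻]/[HA] = [H⁺]² / ([HA]₀ − [H⁺]) = (1.413e-02)² / (0.04 − 1.413e-02) = 7.71e-03.

K_a = 7.71e-03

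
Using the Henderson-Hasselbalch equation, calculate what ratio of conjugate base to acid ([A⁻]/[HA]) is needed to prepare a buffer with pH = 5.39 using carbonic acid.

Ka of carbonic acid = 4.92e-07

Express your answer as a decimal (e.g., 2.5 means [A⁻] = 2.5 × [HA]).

pKa = -log(4.92e-07) = 6.3080. pH = pKa + log([A⁻]/[HA]), so log([A⁻]/[HA]) = pH − pKa = 5.39 − 6.3080 = -0.9180. [A⁻]/[HA] = 10^(-0.9180) = 0.121

[A⁻]/[HA] = 0.121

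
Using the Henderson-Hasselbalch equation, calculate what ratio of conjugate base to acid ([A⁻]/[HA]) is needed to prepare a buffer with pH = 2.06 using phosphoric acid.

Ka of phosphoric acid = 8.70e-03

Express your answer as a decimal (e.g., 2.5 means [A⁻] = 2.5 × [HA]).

pKa = -log(8.70e-03) = 2.0605. pH = pKa + log([A⁻]/[HA]), so log([A⁻]/[HA]) = pH − pKa = 2.06 − 2.0605 = -0.0005. [A⁻]/[HA] = 10^(-0.0005) = 0.999

[A⁻]/[HA] = 0.999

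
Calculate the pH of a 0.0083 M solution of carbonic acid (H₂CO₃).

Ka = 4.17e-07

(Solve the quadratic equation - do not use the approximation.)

x² + Ka×x - Ka×C = 0. Using quadratic formula: [H⁺] = 5.8623e-05

pH = 4.23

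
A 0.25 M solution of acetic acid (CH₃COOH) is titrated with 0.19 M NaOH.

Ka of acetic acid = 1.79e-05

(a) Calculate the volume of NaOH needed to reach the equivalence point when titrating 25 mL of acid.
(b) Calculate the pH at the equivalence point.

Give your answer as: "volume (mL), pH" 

moles acid = 0.25 × 25/1000 = 0.00625 mol; V_base = moles/0.19 × 1000 = 32.9 mL. At equivalence only the conjugate base is present: [A⁻] = 0.00625/0.058 = 1.0795e-01 M. Kb = Kw/Ka = 5.59e-10; [OH⁻] = √(Kb × [A⁻]) = 7.7659e-06; pOH = 5.11; pH = 14 - pOH = 8.89.

V = 32.9 mL, pH = 8.89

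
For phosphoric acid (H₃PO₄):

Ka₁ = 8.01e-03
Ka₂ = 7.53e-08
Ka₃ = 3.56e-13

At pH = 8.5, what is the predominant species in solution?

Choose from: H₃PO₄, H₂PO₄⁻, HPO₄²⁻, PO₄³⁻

pKa₁ = 2.10, pKa₂ = 7.12, pKa₃ = 12.45. For a polyprotic acid the predominant species crosses at each pKa: below pKa_n the protonated form dominates, above it the deprotonated form does. At pH = 8.5, the predominant species is HPO₄²⁻.

HPO₄²⁻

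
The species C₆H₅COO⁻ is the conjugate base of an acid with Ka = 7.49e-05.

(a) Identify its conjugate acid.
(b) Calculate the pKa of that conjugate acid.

(a) The conjugate acid is formed by adding one H⁺ to C₆H₅COO⁻, giving C₆H₅COOH. (b) pKa = -log(Ka) = -log(7.49e-05) = 4.13.

Conjugate acid: C₆H₅COOH; pK_a = 4.13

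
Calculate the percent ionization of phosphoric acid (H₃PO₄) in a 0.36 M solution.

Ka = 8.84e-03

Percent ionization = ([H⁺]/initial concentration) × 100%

Using Ka equilibrium: x² + Ka×x - Ka×C = 0. Solving: [H⁺] = 5.2166e-02. Percent = (5.2166e-02/0.36) × 100

Percent ionization = 14.5%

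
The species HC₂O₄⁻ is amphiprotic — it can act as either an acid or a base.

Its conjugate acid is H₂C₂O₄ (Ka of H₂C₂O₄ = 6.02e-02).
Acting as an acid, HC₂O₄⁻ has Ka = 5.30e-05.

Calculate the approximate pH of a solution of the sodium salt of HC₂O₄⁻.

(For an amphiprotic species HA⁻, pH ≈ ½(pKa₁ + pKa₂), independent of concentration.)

pKa₁ = -log(6.02e-02) = 1.22; pKa₂ = -log(5.30e-05) = 4.28. For an amphiprotic species, pH ≈ ½(pKa₁ + pKa₂) = ½(1.22 + 4.28) = 2.75.

pH = 2.75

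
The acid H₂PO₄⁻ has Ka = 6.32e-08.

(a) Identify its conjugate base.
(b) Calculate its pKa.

(a) The conjugate base is formed by removing one H⁺ from H₂PO₄⁻, giving HPO₄²⁻. (b) pKa = -log(Ka) = -log(6.32e-08) = 7.20.

Conjugate base: HPO₄²⁻; pK_a = 7.20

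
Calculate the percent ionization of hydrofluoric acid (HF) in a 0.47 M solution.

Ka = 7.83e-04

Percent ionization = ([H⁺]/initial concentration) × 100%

Using Ka equilibrium: x² + Ka×x - Ka×C = 0. Solving: [H⁺] = 1.8796e-02. Percent = (1.8796e-02/0.47) × 100

Percent ionization = 4%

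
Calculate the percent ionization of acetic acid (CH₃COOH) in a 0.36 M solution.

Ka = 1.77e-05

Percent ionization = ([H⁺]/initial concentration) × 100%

Using Ka equilibrium: x² + Ka×x - Ka×C = 0. Solving: [H⁺] = 2.5154e-03. Percent = (2.5154e-03/0.36) × 100

Percent ionization = 0.699%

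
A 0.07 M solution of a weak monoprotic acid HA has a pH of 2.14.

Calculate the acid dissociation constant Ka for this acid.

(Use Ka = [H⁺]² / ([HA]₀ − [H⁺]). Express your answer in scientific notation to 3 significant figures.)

[H⁺] = 10^(−pH) = 10^(−2.14) = 7.244e-03 M. For HA ⇌ H⁺ + A⁻, Ka = [H⁺][A⁻]/[HA] = [H⁺]² / ([HA]₀ − [H⁺]) = (7.244e-03)² / (0.07 − 7.244e-03) = 8.36e-04.

K_a = 8.36e-04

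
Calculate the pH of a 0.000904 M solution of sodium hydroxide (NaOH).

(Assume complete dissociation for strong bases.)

[OH⁻] = 0.000904 M for strong base. pOH = -log[OH⁻] = 3.04, pH = 14 - pOH

pH = 10.96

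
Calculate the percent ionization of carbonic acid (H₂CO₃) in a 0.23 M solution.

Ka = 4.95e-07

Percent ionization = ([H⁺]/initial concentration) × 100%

Using Ka equilibrium: x² + Ka×x - Ka×C = 0. Solving: [H⁺] = 3.3717e-04. Percent = (3.3717e-04/0.23) × 100

Percent ionization = 0.147%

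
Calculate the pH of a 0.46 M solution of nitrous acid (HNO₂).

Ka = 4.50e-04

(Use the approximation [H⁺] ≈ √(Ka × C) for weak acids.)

[H⁺] = √(Ka × C) = √(4.50e-04 × 0.46) = 1.4387e-02. pH = -log(1.4387e-02)

pH = 1.84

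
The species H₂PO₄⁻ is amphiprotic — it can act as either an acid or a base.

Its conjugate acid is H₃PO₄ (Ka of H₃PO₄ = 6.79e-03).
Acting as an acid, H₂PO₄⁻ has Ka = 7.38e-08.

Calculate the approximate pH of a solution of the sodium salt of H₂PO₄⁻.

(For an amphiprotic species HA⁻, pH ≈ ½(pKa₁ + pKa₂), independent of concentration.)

pKa₁ = -log(6.79e-03) = 2.17; pKa₂ = -log(7.38e-08) = 7.13. For an amphiprotic species, pH ≈ ½(pKa₁ + pKa₂) = ½(2.17 + 7.13) = 4.65.

pH = 4.65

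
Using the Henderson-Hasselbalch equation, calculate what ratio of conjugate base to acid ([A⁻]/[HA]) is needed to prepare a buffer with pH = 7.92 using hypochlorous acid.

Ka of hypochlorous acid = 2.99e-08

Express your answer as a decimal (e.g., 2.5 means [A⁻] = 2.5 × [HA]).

pKa = -log(2.99e-08) = 7.5243. pH = pKa + log([A⁻]/[HA]), so log([A⁻]/[HA]) = pH − pKa = 7.92 − 7.5243 = 0.3957. [A⁻]/[HA] = 10^(0.3957) = 2.49

[A⁻]/[HA] = 2.49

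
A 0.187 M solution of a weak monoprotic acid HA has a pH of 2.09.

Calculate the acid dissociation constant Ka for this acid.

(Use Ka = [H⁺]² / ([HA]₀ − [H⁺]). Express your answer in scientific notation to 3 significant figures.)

[H⁺] = 10^(−pH) = 10^(−2.09) = 8.128e-03 M. For HA ⇌ H⁺ + A⁻, Ka = [H⁺][A⁻]/[HA] = [H⁺]² / ([HA]₀ − [H⁺]) = (8.128e-03)² / (0.187 − 8.128e-03) = 3.69e-04.

K_a = 3.69e-04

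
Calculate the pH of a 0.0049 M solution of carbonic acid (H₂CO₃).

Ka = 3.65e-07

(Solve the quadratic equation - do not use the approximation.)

x² + Ka×x - Ka×C = 0. Using quadratic formula: [H⁺] = 4.2109e-05

pH = 4.38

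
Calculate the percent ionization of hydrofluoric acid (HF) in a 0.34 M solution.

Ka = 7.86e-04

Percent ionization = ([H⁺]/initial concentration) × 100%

Using Ka equilibrium: x² + Ka×x - Ka×C = 0. Solving: [H⁺] = 1.5959e-02. Percent = (1.5959e-02/0.34) × 100

Percent ionization = 4.69%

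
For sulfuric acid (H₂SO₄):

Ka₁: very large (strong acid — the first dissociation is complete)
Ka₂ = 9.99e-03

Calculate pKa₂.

pKa₂ = -log(Ka₂) = -log(9.99e-03) = 2.00.

pK_{a2} = 2.00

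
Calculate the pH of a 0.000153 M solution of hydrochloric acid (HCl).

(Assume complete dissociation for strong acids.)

[H⁺] = 0.000153 M for strong acid. pH = -log[H⁺] = -log(0.000153)

pH = 3.82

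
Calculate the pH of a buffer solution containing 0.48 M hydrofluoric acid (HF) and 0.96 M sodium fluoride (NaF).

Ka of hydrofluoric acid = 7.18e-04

pKa = -log(7.18e-04) = 3.14. pH = pKa + log([A⁻]/[HA]) = 3.14 + log(0.96/0.48)

pH = 3.44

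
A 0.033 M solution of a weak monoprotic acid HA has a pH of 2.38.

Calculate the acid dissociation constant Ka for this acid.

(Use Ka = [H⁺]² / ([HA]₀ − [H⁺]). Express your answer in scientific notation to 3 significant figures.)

[H⁺] = 10^(−pH) = 10^(−2.38) = 4.169e-03 M. For HA ⇌ H⁺ + A⁻, Ka = [H⁺][A⁻]/[HA] = [H⁺]² / ([HA]₀ − [H⁺]) = (4.169e-03)² / (0.033 − 4.169e-03) = 6.03e-04.

K_a = 6.03e-04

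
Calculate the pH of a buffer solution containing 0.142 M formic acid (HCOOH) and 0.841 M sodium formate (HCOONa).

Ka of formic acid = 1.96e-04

pKa = -log(1.96e-04) = 3.71. pH = pKa + log([A⁻]/[HA]) = 3.71 + log(0.841/0.142)

pH = 4.48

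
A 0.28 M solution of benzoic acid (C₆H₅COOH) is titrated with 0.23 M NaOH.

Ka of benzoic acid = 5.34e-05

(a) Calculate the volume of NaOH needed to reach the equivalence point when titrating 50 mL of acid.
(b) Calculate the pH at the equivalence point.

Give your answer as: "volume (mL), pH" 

moles acid = 0.28 × 50/1000 = 0.014 mol; V_base = moles/0.23 × 1000 = 60.9 mL. At equivalence only the conjugate base is present: [A⁻] = 0.014/0.111 = 1.2627e-01 M. Kb = Kw/Ka = 1.87e-10; [OH⁻] = √(Kb × [A⁻]) = 4.8628e-06; pOH = 5.31; pH = 14 - pOH = 8.69.

V = 60.9 mL, pH = 8.69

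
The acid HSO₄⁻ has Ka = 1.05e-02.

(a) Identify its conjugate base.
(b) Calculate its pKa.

(a) The conjugate base is formed by removing one H⁺ from HSO₄⁻, giving SO₄²⁻. (b) pKa = -log(Ka) = -log(1.05e-02) = 1.98.

Conjugate base: SO₄²⁻; pK_a = 1.98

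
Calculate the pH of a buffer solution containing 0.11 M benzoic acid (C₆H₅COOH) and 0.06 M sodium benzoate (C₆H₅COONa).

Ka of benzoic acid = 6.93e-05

pKa = -log(6.93e-05) = 4.16. pH = pKa + log([A⁻]/[HA]) = 4.16 + log(0.06/0.11)

pH = 3.90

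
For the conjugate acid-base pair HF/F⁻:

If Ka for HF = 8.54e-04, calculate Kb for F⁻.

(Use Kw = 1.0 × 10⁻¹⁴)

For a conjugate pair Ka × Kb = Kw, so Kb = Kw/Ka = 1.0 × 10⁻¹⁴ / 8.54e-04 = 1.17e-11.

K_b = 1.17e-11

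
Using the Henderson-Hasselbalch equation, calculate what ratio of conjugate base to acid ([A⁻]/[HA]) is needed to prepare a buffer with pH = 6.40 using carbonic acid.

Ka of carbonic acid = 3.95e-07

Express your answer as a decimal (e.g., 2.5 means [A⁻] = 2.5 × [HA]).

pKa = -log(3.95e-07) = 6.4034. pH = pKa + log([A⁻]/[HA]), so log([A⁻]/[HA]) = pH − pKa = 6.40 − 6.4034 = -0.0034. [A⁻]/[HA] = 10^(-0.0034) = 0.992

[A⁻]/[HA] = 0.992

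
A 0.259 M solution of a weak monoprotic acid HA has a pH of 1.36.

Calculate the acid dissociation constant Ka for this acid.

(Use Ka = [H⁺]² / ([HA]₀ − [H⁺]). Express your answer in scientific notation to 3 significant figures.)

[H⁺] = 10^(−pH) = 10^(−1.36) = 4.365e-02 M. For HA ⇌ H⁺ + A⁻, Ka = [H⁺][A⁻]/[HA] = [H⁺]² / ([HA]₀ − [H⁺]) = (4.365e-02)² / (0.259 − 4.365e-02) = 8.85e-03.

K_a = 8.85e-03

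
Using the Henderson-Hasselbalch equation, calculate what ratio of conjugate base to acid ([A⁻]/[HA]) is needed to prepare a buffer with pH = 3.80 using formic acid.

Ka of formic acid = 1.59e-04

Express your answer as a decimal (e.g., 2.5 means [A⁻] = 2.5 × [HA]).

pKa = -log(1.59e-04) = 3.7986. pH = pKa + log([A⁻]/[HA]), so log([A⁻]/[HA]) = pH − pKa = 3.80 − 3.7986 = 0.0014. [A⁻]/[HA] = 10^(0.0014) = 1.00

[A⁻]/[HA] = 1.00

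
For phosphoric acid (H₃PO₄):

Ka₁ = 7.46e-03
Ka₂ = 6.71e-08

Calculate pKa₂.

pKa₂ = -log(Ka₂) = -log(6.71e-08) = 7.17.

pK_{a2} = 7.17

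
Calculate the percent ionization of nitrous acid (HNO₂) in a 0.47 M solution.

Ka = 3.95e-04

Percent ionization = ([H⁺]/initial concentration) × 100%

Using Ka equilibrium: x² + Ka×x - Ka×C = 0. Solving: [H⁺] = 1.3429e-02. Percent = (1.3429e-02/0.47) × 100

Percent ionization = 2.86%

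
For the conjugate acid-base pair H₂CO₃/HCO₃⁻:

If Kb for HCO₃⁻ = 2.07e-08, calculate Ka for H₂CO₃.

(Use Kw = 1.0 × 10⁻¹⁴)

For a conjugate pair Ka × Kb = Kw, so Ka = Kw/Kb = 1.0 × 10⁻¹⁴ / 2.07e-08 = 4.83e-07.

K_a = 4.83e-07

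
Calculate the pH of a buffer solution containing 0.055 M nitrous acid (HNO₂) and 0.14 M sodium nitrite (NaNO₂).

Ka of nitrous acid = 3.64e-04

pKa = -log(3.64e-04) = 3.44. pH = pKa + log([A⁻]/[HA]) = 3.44 + log(0.14/0.055)

pH = 3.84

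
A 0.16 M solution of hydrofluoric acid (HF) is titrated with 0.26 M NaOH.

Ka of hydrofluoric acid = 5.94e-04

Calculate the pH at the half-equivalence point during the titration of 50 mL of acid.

At half-equivalence [HA] = [A⁻], so Henderson-Hasselbalch gives pH = pKa = -log(5.94e-04) = 3.23.

pH = pKa = 3.23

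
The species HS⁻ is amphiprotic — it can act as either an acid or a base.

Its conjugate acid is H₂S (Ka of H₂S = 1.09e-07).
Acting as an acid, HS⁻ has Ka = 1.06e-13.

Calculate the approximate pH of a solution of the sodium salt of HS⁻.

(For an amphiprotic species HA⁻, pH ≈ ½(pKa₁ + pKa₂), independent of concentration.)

pKa₁ = -log(1.09e-07) = 6.96; pKa₂ = -log(1.06e-13) = 12.97. For an amphiprotic species, pH ≈ ½(pKa₁ + pKa₂) = ½(6.96 + 12.97) = 9.97.

pH = 9.97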